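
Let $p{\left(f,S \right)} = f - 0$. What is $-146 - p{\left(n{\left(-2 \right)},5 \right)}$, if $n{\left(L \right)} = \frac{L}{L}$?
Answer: $-147$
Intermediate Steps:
$n{\left(L \right)} = 1$
$p{\left(f,S \right)} = f$ ($p{\left(f,S \right)} = f + 0 = f$)
$-146 - p{\left(n{\left(-2 \right)},5 \right)} = -146 - 1 = -147$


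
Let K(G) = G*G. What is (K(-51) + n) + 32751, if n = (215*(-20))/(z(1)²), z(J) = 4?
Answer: 140333/4 ≈ 35083.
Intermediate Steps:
K(G) = G²
n = -1075/4 (n = (215*(-20))/(4²) = -4300/16 = -4300*1/16 = -1075/4 ≈ -268.75)
(K(-51) + n) + 32751 = ((-51)² - 1075/4) + 32751 = (2601 - 1075/4) + 32751 = 9329/4 + 32751 = 140333/4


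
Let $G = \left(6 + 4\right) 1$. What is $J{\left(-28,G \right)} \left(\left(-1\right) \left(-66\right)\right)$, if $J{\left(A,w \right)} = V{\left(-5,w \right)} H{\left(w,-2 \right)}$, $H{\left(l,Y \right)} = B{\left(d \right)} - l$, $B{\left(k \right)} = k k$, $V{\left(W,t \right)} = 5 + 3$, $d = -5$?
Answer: $7920$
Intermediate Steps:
$V{\left(W,t \right)} = 8$
$B{\left(k \right)} = k^{2}$
$G = 10$ ($G = 10 \cdot 1 = 10$)
$H{\left(l,Y \right)} = 25 - l$ ($H{\left(l,Y \right)} = \left(-5\right)^{2} - l = 25 - l$)
$J{\left(A,w \right)} = 200 - 8 w$ ($J{\left(A,w \right)} = 8 \left(25 - w\right) = 200 - 8 w$)
$J{\left(-28,G \right)} \left(\left(-1\right) \left(-66\right)\right) = \left(200 - 80\right) \left(\left(-1\right) \left(-66\right)\right) = \left(200 - 80\right) 66 = 120 \cdot 66 = 7920$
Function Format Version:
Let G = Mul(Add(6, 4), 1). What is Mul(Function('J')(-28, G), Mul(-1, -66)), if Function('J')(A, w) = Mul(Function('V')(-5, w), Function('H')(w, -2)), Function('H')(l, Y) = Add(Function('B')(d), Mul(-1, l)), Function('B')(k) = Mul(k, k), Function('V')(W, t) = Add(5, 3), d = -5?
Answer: 7920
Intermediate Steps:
Function('V')(W, t) = 8
Function('B')(k) = Pow(k, 2)
G = 10 (G = Mul(10, 1) = 10)
Function('H')(l, Y) = Add(25, Mul(-1, l)) (Function('H')(l, Y) = Add(Pow(-5, 2), Mul(-1, l)) = Add(25, Mul(-1, l)))
Function('J')(A, w) = Add(200, Mul(-8, w)) (Function('J')(A, w) = Mul(8, Add(25, Mul(-1, w))) = Add(200, Mul(-8, w)))
Mul(Function('J')(-28, G), Mul(-1, -66)) = Mul(Add(200, Mul(-8, 10)), Mul(-1, -66)) = Mul(Add(200, -80), 66) = Mul(120, 66) = 7920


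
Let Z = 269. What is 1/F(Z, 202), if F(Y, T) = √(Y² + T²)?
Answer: √113165/113165 ≈ 0.0029727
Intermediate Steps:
F(Y, T) = √(T² + Y²)
1/F(Z, 202) = 1/(√(202² + 269²)) = 1/(√(40804 + 72361)) = 1/(√113165) = √113165/113165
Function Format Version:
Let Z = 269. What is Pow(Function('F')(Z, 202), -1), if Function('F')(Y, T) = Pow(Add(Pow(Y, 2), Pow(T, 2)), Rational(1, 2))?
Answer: Mul(Rational(1, 113165), Pow(113165, Rational(1, 2))) ≈ 0.0029727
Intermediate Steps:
Function('F')(Y, T) = Pow(Add(Pow(T, 2), Pow(Y, 2)), Rational(1, 2))
Pow(Function('F')(Z, 202), -1) = Pow(Pow(Add(Pow(202, 2), Pow(269, 2)), Rational(1, 2)), -1) = Pow(Pow(Add(40804, 72361), Rational(1, 2)), -1) = Pow(Pow(113165, Rational(1, 2)), -1) = Mul(Rational(1, 113165), Pow(113165, Rational(1, 2)))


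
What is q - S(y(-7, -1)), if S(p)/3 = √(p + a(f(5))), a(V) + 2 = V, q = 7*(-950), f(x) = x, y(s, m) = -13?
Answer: -6650 - 3*I*√10 ≈ -6650.0 - 9.4868*I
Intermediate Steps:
q = -6650
a(V) = -2 + V
S(p) = 3*√(3 + p) (S(p) = 3*√(p + (-2 + 5)) = 3*√(p + 3) = 3*√(3 + p))
q - S(y(-7, -1)) = -6650 - 3*√(3 - 13) = -6650 - 3*√(-10) = -6650 - 3*I*√10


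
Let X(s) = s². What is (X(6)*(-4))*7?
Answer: -1008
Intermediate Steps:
(X(6)*(-4))*7 = (6²*(-4))*7 = (36*(-4))*7 = -144*7 = -1008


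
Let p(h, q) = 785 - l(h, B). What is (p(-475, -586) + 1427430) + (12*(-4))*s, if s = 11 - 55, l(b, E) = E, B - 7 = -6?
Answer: 1430326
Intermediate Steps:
B = 1 (B = 7 - 6 = 1)
s = -44
p(h, q) = 784 (p(h, q) = 785 - 1*1 = 785 - 1 = 784)
(p(-475, -586) + 1427430) + (12*(-4))*s = (784 + 1427430) + (12*(-4))*(-44) = 1428214 - 48*(-44) = 1428214 + 2112 = 1430326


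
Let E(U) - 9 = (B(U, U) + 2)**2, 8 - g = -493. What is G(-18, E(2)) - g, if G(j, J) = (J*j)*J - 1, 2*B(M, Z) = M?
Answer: -6334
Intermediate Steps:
g = 501 (g = 8 - 1*(-493) = 8 + 493 = 501)
B(M, Z) = M/2
E(U) = 9 + (2 + U/2)**2 (E(U) = 9 + (U/2 + 2)**2 = 9 + (2 + U/2)**2)
G(j, J) = -1 + j*J**2 (G(j, J) = j*J**2 - 1 = -1 + j*J**2)
G(-18, E(2)) - g = (-1 - 18*(9 + (4 + 2)**2/4)**2) - 1*501 = (-1 - 18*(9 + (1/4)*6**2)**2) - 501 = (-1 - 18*(9 + (1/4)*36)**2) - 501 = (-1 - 18*(9 + 9)**2) - 501 = (-1 - 18*18**2) - 501 = (-1 - 18*324) - 501 = (-1 - 5832) - 501 = -5833 - 501 = -6334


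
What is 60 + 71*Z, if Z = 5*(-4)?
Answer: -1360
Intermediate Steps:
Z = -20
60 + 71*Z = 60 + 71*(-20) = 60 - 1420 = -1360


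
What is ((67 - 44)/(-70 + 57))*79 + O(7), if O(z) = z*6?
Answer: -1271/13 ≈ -97.769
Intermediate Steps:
O(z) = 6*z
((67 - 44)/(-70 + 57))*79 + O(7) = ((67 - 44)/(-70 + 57))*79 + 6*7 = (23/(-13))*79 + 42 = (23*(-1/13))*79 + 42 = -23/13*79 + 42 = -1817/13 + 42 = -1271/13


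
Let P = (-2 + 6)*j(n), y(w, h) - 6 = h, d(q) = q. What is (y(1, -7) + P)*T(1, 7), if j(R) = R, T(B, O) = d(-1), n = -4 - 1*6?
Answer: 41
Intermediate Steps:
n = -10 (n = -4 - 6 = -10)
T(B, O) = -1
y(w, h) = 6 + h
P = -40 (P = (-2 + 6)*(-10) = 4*(-10) = -40)
(y(1, -7) + P)*T(1, 7) = ((6 - 7) - 40)*(-1) = (-1 - 40)*(-1) = -41*(-1) = 41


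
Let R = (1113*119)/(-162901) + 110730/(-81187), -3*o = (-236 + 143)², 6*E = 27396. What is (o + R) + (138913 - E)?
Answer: 1738640911572649/13225443487 ≈ 1.3146e+5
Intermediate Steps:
E = 4566 (E = (⅙)*27396 = 4566)
o = -2883 (o = -(-236 + 143)²/3 = -⅓*(-93)² = -⅓*8649 = -2883)
R = -28791002319/13225443487 (R = 132447*(-1/162901) + 110730*(-1/81187) = -132447/162901 - 110730/81187 = -28791002319/13225443487 ≈ -2.1769)
(o + R) + (138913 - E) = (-2883 - 28791002319/13225443487) + (138913 - 1*4566) = -38157744575340/13225443487 + (138913 - 4566) = -38157744575340/13225443487 + 134347 = 1738640911572649/13225443487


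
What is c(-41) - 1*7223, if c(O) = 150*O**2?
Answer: 244927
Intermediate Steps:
c(-41) - 1*7223 = 150*(-41)**2 - 1*7223 = 150*1681 - 7223 = 252150 - 7223 = 244927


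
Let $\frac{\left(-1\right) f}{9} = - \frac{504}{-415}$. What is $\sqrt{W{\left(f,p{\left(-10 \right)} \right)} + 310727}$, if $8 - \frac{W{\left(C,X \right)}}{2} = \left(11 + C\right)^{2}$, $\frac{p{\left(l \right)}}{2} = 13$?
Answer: $\frac{\sqrt{53517711493}}{415} \approx 557.44$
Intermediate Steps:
$p{\left(l \right)} = 26$ ($p{\left(l \right)} = 2 \cdot 13 = 26$)
$f = - \frac{4536}{415}$ ($f = - 9 \left(- \frac{504}{-415}\right) = - 9 \left(\left(-504\right) \left(- \frac{1}{415}\right)\right) = \left(-9\right) \frac{504}{415} = - \frac{4536}{415} \approx -10.93$)
$W{\left(C,X \right)} = 16 - 2 \left(11 + C\right)^{2}$
$\sqrt{W{\left(f,p{\left(-10 \right)} \right)} + 310727} = \sqrt{\left(16 - 2 \left(11 - \frac{4536}{415}\right)^{2}\right) + 310727} = \sqrt{\left(16 - 2 \left(\frac{29}{415}\right)^{2}\right) + 310727} = \sqrt{\left(16 - \frac{1682}{172225}\right) + 310727} = \sqrt{\frac{2753918}{172225} + 310727} = \sqrt{\frac{53517711493}{172225}} = \frac{\sqrt{53517711493}}{415}$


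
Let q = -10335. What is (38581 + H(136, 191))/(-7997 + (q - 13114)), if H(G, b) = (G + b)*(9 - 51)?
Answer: -24847/31446 ≈ -0.79015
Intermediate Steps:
H(G, b) = -42*G - 42*b (H(G, b) = (G + b)*(-42) = -42*G - 42*b)
(38581 + H(136, 191))/(-7997 + (q - 13114)) = (38581 + (-42*136 - 42*191))/(-7997 + (-10335 - 13114)) = (38581 + (-5712 - 8022))/(-7997 - 23449) = (38581 - 13734)/(-31446) = 24847*(-1/31446) = -24847/31446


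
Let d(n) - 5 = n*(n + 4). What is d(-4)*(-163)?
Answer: -815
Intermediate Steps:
d(n) = 5 + n*(4 + n) (d(n) = 5 + n*(n + 4) = 5 + n*(4 + n))
d(-4)*(-163) = (5 + (-4)**2 + 4*(-4))*(-163) = (5 + 16 - 16)*(-163) = 5*(-163) = -815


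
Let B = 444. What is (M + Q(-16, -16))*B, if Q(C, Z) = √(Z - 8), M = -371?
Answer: -164724 + 888*I*√6 ≈ -1.6472e+5 + 2175.1*I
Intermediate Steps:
Q(C, Z) = √(-8 + Z)
(M + Q(-16, -16))*B = (-371 + √(-8 - 16))*444 = (-371 + √(-24))*444 = (-371 + 2*I*√6)*444 = -164724 + 888*I*√6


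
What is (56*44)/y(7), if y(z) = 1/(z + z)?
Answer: 34496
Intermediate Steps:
y(z) = 1/(2*z)
(56*44)/y(7) = (56*44)/(((½)/7)) = 2464/(((½)*(⅐))) = 2464/(1/14) = 2464*14 = 34496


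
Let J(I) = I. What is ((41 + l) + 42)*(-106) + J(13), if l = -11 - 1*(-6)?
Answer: -8255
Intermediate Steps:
l = -5 (l = -11 + 6 = -5)
((41 + l) + 42)*(-106) + J(13) = ((41 - 5) + 42)*(-106) + 13 = (36 + 42)*(-106) + 13 = 78*(-106) + 13 = -8268 + 13 = -8255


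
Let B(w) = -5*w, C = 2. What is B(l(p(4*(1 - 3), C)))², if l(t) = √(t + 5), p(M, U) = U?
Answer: 175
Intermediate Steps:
l(t) = √(5 + t)
B(l(p(4*(1 - 3), C)))² = (-5*√(5 + 2))² = (-5*√7)² = 175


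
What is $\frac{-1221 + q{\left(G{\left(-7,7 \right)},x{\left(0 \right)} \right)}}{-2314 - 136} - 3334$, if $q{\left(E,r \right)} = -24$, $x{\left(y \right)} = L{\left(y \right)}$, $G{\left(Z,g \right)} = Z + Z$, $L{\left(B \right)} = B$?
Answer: $- \frac{1633411}{490} \approx -3333.5$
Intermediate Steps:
$G{\left(Z,g \right)} = 2 Z$
$x{\left(y \right)} = y$
$\frac{-1221 + q{\left(G{\left(-7,7 \right)},x{\left(0 \right)} \right)}}{-2314 - 136} - 3334 = \frac{-1221 - 24}{-2314 - 136} - 3334 = - \frac{1245}{-2450} - 3334 = \left(-1245\right) \left(- \frac{1}{2450}\right) - 3334 = \frac{249}{490} - 3334 = - \frac{1633411}{490}$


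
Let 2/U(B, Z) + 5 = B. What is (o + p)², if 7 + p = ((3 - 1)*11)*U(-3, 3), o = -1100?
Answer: 4950625/4 ≈ 1.2377e+6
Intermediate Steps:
U(B, Z) = 2/(-5 + B)
p = -25/2 (p = -7 + ((3 - 1)*11)*(2/(-5 - 3)) = -7 + (2*11)*(2/(-8)) = -7 + 22*(2*(-⅛)) = -7 + 22*(-¼) = -7 - 11/2 = -25/2 ≈ -12.500)
(o + p)² = (-1100 - 25/2)² = (-2225/2)² = 4950625/4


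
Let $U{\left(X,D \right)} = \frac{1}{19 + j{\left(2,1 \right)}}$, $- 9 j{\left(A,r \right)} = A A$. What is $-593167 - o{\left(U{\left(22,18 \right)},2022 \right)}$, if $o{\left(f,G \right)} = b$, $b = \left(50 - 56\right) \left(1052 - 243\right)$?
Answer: $-588313$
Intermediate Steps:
$j{\left(A,r \right)} = - \frac{A^{2}}{9}$ ($j{\left(A,r \right)} = - \frac{A A}{9} = - \frac{A^{2}}{9}$)
$U{\left(X,D \right)} = \frac{9}{167}$ ($U{\left(X,D \right)} = \frac{1}{19 - \frac{2^{2}}{9}} = \frac{1}{19 - \frac{4}{9}} = \frac{1}{\frac{167}{9}} = \frac{9}{167}$)
$b = -4854$ ($b = \left(-6\right) 809 = -4854$)
$o{\left(f,G \right)} = -4854$
$-593167 - o{\left(U{\left(22,18 \right)},2022 \right)} = -593167 - -4854 = -593167 + 4854 = -588313$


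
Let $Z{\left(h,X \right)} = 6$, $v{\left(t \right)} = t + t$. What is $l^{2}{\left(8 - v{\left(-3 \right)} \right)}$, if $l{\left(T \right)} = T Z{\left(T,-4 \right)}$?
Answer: $7056$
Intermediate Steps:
$v{\left(t \right)} = 2 t$
$l{\left(T \right)} = 6 T$ ($l{\left(T \right)} = T 6 = 6 T$)
$l^{2}{\left(8 - v{\left(-3 \right)} \right)} = \left(6 \left(8 - 2 \left(-3\right)\right)\right)^{2} = \left(6 \left(8 - -6\right)\right)^{2} = \left(6 \left(8 + 6\right)\right)^{2} = \left(6 \cdot 14\right)^{2} = 84^{2} = 7056$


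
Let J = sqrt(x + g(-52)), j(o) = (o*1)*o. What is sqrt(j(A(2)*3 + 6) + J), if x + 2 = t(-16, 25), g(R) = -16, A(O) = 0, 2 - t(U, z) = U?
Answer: 6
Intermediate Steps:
t(U, z) = 2 - U
j(o) = o**2 (j(o) = o*o = o**2)
x = 16 (x = -2 + (2 - 1*(-16)) = -2 + (2 + 16) = -2 + 18 = 16)
J = 0 (J = sqrt(16 - 16) = sqrt(0) = 0)
sqrt(j(A(2)*3 + 6) + J) = sqrt((0*3 + 6)**2 + 0) = sqrt((0 + 6)**2 + 0) = sqrt(6**2 + 0) = sqrt(36 + 0) = sqrt(36) = 6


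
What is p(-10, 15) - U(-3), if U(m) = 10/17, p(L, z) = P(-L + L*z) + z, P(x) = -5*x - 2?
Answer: 12111/17 ≈ 712.41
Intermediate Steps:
P(x) = -2 - 5*x
p(L, z) = -2 + z + 5*L - 5*L*z (p(L, z) = (-2 - 5*(-L + L*z)) + z = (-2 + (5*L - 5*L*z)) + z = (-2 + 5*L - 5*L*z) + z = -2 + z + 5*L - 5*L*z)
U(m) = 10/17 (U(m) = 10*(1/17) = 10/17)
p(-10, 15) - U(-3) = (-2 + 15 - 5*(-10)*(-1 + 15)) - 1*10/17 = (-2 + 15 - 5*(-10)*14) - 10/17 = (-2 + 15 + 700) - 10/17 = 713 - 10/17 = 12111/17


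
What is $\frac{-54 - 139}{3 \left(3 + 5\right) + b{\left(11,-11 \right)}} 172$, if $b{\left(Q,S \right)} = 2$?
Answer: $- \frac{16598}{13} \approx -1276.8$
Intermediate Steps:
$\frac{-54 - 139}{3 \left(3 + 5\right) + b{\left(11,-11 \right)}} 172 = \frac{-54 - 139}{3 \left(3 + 5\right) + 2} \cdot 172 = - \frac{193}{3 \cdot 8 + 2} \cdot 172 = - \frac{193}{24 + 2} \cdot 172 = - \frac{193}{26} \cdot 172 = \left(-193\right) \frac{1}{26} \cdot 172 = \left(- \frac{193}{26}\right) 172 = - \frac{16598}{13}$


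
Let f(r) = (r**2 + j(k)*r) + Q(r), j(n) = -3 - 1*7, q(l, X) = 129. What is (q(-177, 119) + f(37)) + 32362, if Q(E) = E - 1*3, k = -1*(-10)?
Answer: 33524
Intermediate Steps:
k = 10
Q(E) = -3 + E (Q(E) = E - 3 = -3 + E)
j(n) = -10 (j(n) = -3 - 7 = -10)
f(r) = -3 + r**2 - 9*r (f(r) = (r**2 - 10*r) + (-3 + r) = -3 + r**2 - 9*r)
(q(-177, 119) + f(37)) + 32362 = (129 + (-3 + 37**2 - 9*37)) + 32362 = (129 + (-3 + 1369 - 333)) + 32362 = (129 + 1033) + 32362 = 1162 + 32362 = 33524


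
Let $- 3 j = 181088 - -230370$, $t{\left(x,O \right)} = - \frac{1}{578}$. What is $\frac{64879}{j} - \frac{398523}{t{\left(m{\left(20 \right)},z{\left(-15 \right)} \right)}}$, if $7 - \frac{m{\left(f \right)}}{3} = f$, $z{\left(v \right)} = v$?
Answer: $\frac{94777825242015}{411458} \approx 2.3035 \cdot 10^{8}$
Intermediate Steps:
$m{\left(f \right)} = 21 - 3 f$
$t{\left(x,O \right)} = - \frac{1}{578}$ ($t{\left(x,O \right)} = \left(-1\right) \frac{1}{578} = - \frac{1}{578}$)
$j = - \frac{411458}{3}$ ($j = - \frac{181088 - -230370}{3} = - \frac{181088 + 230370}{3} = \left(- \frac{1}{3}\right) 411458 = - \frac{411458}{3} \approx -1.3715 \cdot 10^{5}$)
$\frac{64879}{j} - \frac{398523}{t{\left(m{\left(20 \right)},z{\left(-15 \right)} \right)}} = \frac{64879}{- \frac{411458}{3}} - \frac{398523}{- \frac{1}{578}} = 64879 \left(- \frac{3}{411458}\right) - -230346294 = - \frac{194637}{411458} + 230346294 = \frac{94777825242015}{411458}$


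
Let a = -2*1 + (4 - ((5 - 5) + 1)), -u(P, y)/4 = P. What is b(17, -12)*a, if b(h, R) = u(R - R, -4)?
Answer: 0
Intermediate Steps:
u(P, y) = -4*P
b(h, R) = 0 (b(h, R) = -4*(R - R) = -4*0 = 0)
a = 1 (a = -2 + (4 - (0 + 1)) = -2 + (4 - 1*1) = -2 + (4 - 1) = -2 + 3 = 1)
b(17, -12)*a = 0*1 = 0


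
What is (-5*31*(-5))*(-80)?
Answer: -62000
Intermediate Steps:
(-5*31*(-5))*(-80) = -155*(-5)*(-80) = 775*(-80) = -62000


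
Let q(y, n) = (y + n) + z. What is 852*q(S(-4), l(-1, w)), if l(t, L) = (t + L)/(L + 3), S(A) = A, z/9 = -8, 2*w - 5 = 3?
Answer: -450708/7 ≈ -64387.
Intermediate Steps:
w = 4 (w = 5/2 + (½)*3 = 5/2 + 3/2 = 4)
z = -72 (z = 9*(-8) = -72)
l(t, L) = (L + t)/(3 + L)
q(y, n) = -72 + n + y (q(y, n) = (y + n) - 72 = (n + y) - 72 = -72 + n + y)
852*q(S(-4), l(-1, w)) = 852*(-72 + (4 - 1)/(3 + 4) - 4) = 852*(-72 + 3/7 - 4) = 852*(-529/7) = -450708/7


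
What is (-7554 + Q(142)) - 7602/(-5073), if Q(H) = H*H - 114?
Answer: 21133270/1691 ≈ 12498.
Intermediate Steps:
Q(H) = -114 + H² (Q(H) = H² - 114 = -114 + H²)
(-7554 + Q(142)) - 7602/(-5073) = (-7554 + (-114 + 142²)) - 7602/(-5073) = (-7554 + (-114 + 20164)) - 7602*(-1/5073) = (-7554 + 20050) + 2534/1691 = 12496 + 2534/1691 = 21133270/1691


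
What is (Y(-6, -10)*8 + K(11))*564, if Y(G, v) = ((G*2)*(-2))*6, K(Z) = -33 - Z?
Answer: 624912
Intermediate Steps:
Y(G, v) = -24*G (Y(G, v) = ((2*G)*(-2))*6 = -4*G*6 = -24*G)
(Y(-6, -10)*8 + K(11))*564 = (-24*(-6)*8 + (-33 - 1*11))*564 = (144*8 + (-33 - 11))*564 = (1152 - 44)*564 = 1108*564 = 624912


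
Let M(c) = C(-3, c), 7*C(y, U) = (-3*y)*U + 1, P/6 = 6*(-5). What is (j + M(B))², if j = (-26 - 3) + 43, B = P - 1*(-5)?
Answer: 2178576/49 ≈ 44461.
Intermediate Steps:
P = -180 (P = 6*(6*(-5)) = 6*(-30) = -180)
B = -175 (B = -180 - 1*(-5) = -180 + 5 = -175)
C(y, U) = ⅐ - 3*U*y/7 (C(y, U) = ((-3*y)*U + 1)/7 = (-3*U*y + 1)/7 = (1 - 3*U*y)/7 = ⅐ - 3*U*y/7)
j = 14 (j = -29 + 43 = 14)
M(c) = ⅐ + 9*c/7 (M(c) = ⅐ - 3/7*c*(-3) = ⅐ + 9*c/7)
(j + M(B))² = (14 + (⅐ + (9/7)*(-175)))² = (14 + (⅐ - 225))² = (14 - 1574/7)² = (-1476/7)² = 2178576/49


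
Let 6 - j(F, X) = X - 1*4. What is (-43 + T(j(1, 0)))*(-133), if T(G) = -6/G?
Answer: 28994/5 ≈ 5798.8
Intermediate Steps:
j(F, X) = 10 - X (j(F, X) = 6 - (X - 1*4) = 6 - (X - 4) = 6 - (-4 + X) = 6 + (4 - X) = 10 - X)
(-43 + T(j(1, 0)))*(-133) = (-43 - 6/(10 - 1*0))*(-133) = (-43 - 6/(10 + 0))*(-133) = (-43 - 6/10)*(-133) = (-43 - 6*⅒)*(-133) = (-43 - ⅗)*(-133) = -218/5*(-133) = 28994/5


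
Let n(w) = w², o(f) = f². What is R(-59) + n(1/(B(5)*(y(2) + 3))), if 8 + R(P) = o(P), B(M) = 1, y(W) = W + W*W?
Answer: 281314/81 ≈ 3473.0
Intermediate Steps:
y(W) = W + W²
R(P) = -8 + P²
R(-59) + n(1/(B(5)*(y(2) + 3))) = (-8 + (-59)²) + (1/(1*(2*(1 + 2) + 3)))² = (-8 + 3481) + (1/(1*(2*3 + 3)))² = 3473 + (1/(1*(6 + 3)))² = 3473 + (1/(1*9))² = 3473 + (1/9)² = 3473 + (⅑)² = 3473 + 1/81 = 281314/81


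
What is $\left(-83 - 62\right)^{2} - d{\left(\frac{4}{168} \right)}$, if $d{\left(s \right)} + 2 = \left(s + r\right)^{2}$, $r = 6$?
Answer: $\frac{37027619}{1764} \approx 20991.0$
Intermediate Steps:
$d{\left(s \right)} = -2 + \left(6 + s\right)^{2}$ ($d{\left(s \right)} = -2 + \left(s + 6\right)^{2} = -2 + \left(6 + s\right)^{2}$)
$\left(-83 - 62\right)^{2} - d{\left(\frac{4}{168} \right)} = \left(-83 - 62\right)^{2} - \left(-2 + \left(6 + \frac{4}{168}\right)^{2}\right) = \left(-145\right)^{2} - \left(-2 + \left(6 + 4 \cdot \frac{1}{168}\right)^{2}\right) = 21025 - \left(-2 + \left(6 + \frac{1}{42}\right)^{2}\right) = 21025 - \left(-2 + \left(\frac{253}{42}\right)^{2}\right) = 21025 - \left(-2 + \frac{64009}{1764}\right) = 21025 - \frac{60481}{1764} = \frac{37027619}{1764}$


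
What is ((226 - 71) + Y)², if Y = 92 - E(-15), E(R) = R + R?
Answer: 76729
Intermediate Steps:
E(R) = 2*R
Y = 122 (Y = 92 - 2*(-15) = 92 - 1*(-30) = 92 + 30 = 122)
((226 - 71) + Y)² = ((226 - 71) + 122)² = (155 + 122)² = 277² = 76729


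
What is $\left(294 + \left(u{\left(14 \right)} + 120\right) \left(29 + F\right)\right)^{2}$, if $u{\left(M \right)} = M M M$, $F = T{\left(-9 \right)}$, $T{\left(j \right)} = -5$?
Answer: $4765140900$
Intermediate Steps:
$F = -5$
$u{\left(M \right)} = M^{3}$ ($u{\left(M \right)} = M^{2} M = M^{3}$)
$\left(294 + \left(u{\left(14 \right)} + 120\right) \left(29 + F\right)\right)^{2} = \left(294 + \left(14^{3} + 120\right) \left(29 - 5\right)\right)^{2} = \left(294 + \left(2744 + 120\right) 24\right)^{2} = \left(294 + 2864 \cdot 24\right)^{2} = \left(294 + 68736\right)^{2} = 69030^{2} = 4765140900$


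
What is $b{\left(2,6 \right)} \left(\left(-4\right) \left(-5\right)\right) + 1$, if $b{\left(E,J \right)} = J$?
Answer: $121$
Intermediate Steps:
$b{\left(2,6 \right)} \left(\left(-4\right) \left(-5\right)\right) + 1 = 6 \left(\left(-4\right) \left(-5\right)\right) + 1 = 6 \cdot 20 + 1 = 120 + 1 = 121$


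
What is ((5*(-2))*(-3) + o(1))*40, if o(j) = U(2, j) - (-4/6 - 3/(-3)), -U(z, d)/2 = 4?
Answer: 2600/3 ≈ 866.67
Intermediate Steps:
U(z, d) = -8 (U(z, d) = -2*4 = -8)
o(j) = -25/3 (o(j) = -8 - (-4/6 - 3/(-3)) = -8 - (-4*1/6 - 3*(-1/3)) = -8 - (-2/3 + 1) = -8 - 1*1/3 = -8 - 1/3 = -25/3)
((5*(-2))*(-3) + o(1))*40 = ((5*(-2))*(-3) - 25/3)*40 = (-10*(-3) - 25/3)*40 = (30 - 25/3)*40 = (65/3)*40 = 2600/3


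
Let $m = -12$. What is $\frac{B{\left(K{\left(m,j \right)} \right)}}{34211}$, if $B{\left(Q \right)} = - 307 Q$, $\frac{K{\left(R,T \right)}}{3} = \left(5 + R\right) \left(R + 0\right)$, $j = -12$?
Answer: $- \frac{77364}{34211} \approx -2.2614$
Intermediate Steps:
$K{\left(R,T \right)} = 3 R \left(5 + R\right)$ ($K{\left(R,T \right)} = 3 \left(5 + R\right) \left(R + 0\right) = 3 \left(5 + R\right) R = 3 R \left(5 + R\right)$)
$\frac{B{\left(K{\left(m,j \right)} \right)}}{34211} = \frac{\left(-307\right) 3 \left(-12\right) \left(5 - 12\right)}{34211} = - 307 \cdot 3 \left(-12\right) \left(-7\right) \frac{1}{34211} = \left(-307\right) 252 \cdot \frac{1}{34211} = \left(-77364\right) \frac{1}{34211} = - \frac{77364}{34211}$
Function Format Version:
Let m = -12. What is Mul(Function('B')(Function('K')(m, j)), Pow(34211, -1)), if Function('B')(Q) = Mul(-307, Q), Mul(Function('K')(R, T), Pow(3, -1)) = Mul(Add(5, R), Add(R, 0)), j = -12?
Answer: Rational(-77364, 34211) ≈ -2.2614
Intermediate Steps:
Function('K')(R, T) = Mul(3, R, Add(5, R)) (Function('K')(R, T) = Mul(3, Mul(Add(5, R), Add(R, 0))) = Mul(3, Mul(Add(5, R), R)) = Mul(3, Mul(R, Add(5, R))) = Mul(3, R, Add(5, R)))
Mul(Function('B')(Function('K')(m, j)), Pow(34211, -1)) = Mul(Mul(-307, Mul(3, -12, Add(5, -12))), Pow(34211, -1)) = Mul(Mul(-307, Mul(3, -12, -7)), Rational(1, 34211)) = Mul(Mul(-307, 252), Rational(1, 34211)) = Mul(-77364, Rational(1, 34211)) = Rational(-77364, 34211)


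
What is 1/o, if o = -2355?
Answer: -1/2355 ≈ -0.00042463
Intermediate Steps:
1/o = 1/(-2355) = -1/2355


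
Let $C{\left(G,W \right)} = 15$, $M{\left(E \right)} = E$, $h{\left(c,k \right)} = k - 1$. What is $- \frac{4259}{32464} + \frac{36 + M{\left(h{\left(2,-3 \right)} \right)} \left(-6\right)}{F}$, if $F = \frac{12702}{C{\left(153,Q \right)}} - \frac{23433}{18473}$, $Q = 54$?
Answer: $- \frac{152705083303}{2535357791888} \approx -0.06023$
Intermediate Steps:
$h{\left(c,k \right)} = -1 + k$
$F = \frac{78097517}{92365}$ ($F = \frac{12702}{15} - \frac{23433}{18473} = 12702 \cdot \frac{1}{15} - \frac{23433}{18473} = \frac{4234}{5} - \frac{23433}{18473} = \frac{78097517}{92365} \approx 845.53$)
$- \frac{4259}{32464} + \frac{36 + M{\left(h{\left(2,-3 \right)} \right)} \left(-6\right)}{F} = - \frac{4259}{32464} + \frac{36 + \left(-1 - 3\right) \left(-6\right)}{\frac{78097517}{92365}} = \left(-4259\right) \frac{1}{32464} + \left(36 - -24\right) \frac{92365}{78097517} = - \frac{4259}{32464} + \left(36 + 24\right) \frac{92365}{78097517} = - \frac{4259}{32464} + 60 \cdot \frac{92365}{78097517} = - \frac{4259}{32464} + \frac{5541900}{78097517} = - \frac{152705083303}{2535357791888}$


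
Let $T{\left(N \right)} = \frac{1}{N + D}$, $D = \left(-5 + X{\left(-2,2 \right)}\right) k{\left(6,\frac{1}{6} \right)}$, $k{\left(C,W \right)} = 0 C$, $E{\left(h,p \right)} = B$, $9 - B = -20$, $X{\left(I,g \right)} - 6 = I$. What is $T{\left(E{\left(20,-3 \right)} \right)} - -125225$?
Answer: $\frac{3631526}{29} \approx 1.2523 \cdot 10^{5}$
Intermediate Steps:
$X{\left(I,g \right)} = 6 + I$
$B = 29$ ($B = 9 - -20 = 9 + 20 = 29$)
$E{\left(h,p \right)} = 29$
$k{\left(C,W \right)} = 0$
$D = 0$ ($D = \left(-5 + \left(6 - 2\right)\right) 0 = \left(-5 + 4\right) 0 = \left(-1\right) 0 = 0$)
$T{\left(N \right)} = \frac{1}{N}$ ($T{\left(N \right)} = \frac{1}{N + 0} = \frac{1}{N}$)
$T{\left(E{\left(20,-3 \right)} \right)} - -125225 = \frac{1}{29} - -125225 = \frac{1}{29} + 125225 = \frac{3631526}{29}$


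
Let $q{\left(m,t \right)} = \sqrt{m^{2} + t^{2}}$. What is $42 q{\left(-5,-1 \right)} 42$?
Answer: $1764 \sqrt{26} \approx 8994.7$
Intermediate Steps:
$42 q{\left(-5,-1 \right)} 42 = 42 \sqrt{\left(-5\right)^{2} + \left(-1\right)^{2}} \cdot 42 = 42 \sqrt{25 + 1} \cdot 42 = 42 \sqrt{26} \cdot 42 = 1764 \sqrt{26}$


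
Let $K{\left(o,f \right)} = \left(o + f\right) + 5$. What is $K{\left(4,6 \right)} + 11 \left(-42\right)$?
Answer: $-447$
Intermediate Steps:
$K{\left(o,f \right)} = 5 + f + o$ ($K{\left(o,f \right)} = \left(f + o\right) + 5 = 5 + f + o$)
$K{\left(4,6 \right)} + 11 \left(-42\right) = \left(5 + 6 + 4\right) + 11 \left(-42\right) = 15 - 462 = -447$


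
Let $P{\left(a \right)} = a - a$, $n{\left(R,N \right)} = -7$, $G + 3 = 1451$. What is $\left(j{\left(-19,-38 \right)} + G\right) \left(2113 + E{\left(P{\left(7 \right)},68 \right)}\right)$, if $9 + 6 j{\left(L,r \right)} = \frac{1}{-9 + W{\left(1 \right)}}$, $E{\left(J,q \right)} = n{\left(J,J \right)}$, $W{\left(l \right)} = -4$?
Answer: $3046302$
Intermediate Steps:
$G = 1448$ ($G = -3 + 1451 = 1448$)
$P{\left(a \right)} = 0$
$E{\left(J,q \right)} = -7$
$j{\left(L,r \right)} = - \frac{59}{39}$ ($j{\left(L,r \right)} = - \frac{3}{2} + \frac{1}{6 \left(-9 - 4\right)} = - \frac{3}{2} + \frac{1}{6 \left(-13\right)} = - \frac{3}{2} + \frac{1}{6} \left(- \frac{1}{13}\right) = - \frac{3}{2} - \frac{1}{78} = - \frac{59}{39}$)
$\left(j{\left(-19,-38 \right)} + G\right) \left(2113 + E{\left(P{\left(7 \right)},68 \right)}\right) = \left(- \frac{59}{39} + 1448\right) \left(2113 - 7\right) = \frac{56413}{39} \cdot 2106 = 3046302$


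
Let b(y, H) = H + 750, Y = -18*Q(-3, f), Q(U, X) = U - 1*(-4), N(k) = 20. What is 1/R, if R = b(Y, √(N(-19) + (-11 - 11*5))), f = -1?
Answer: 375/281273 - I*√46/562546 ≈ 0.0013332 - 1.2056e-5*I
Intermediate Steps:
Q(U, X) = 4 + U (Q(U, X) = U + 4 = 4 + U)
Y = -18 (Y = -18*(4 - 3) = -18*1 = -18)
b(y, H) = 750 + H
R = 750 + I*√46 (R = 750 + √(20 + (-11 - 11*5)) = 750 + √(20 + (-11 - 55)) = 750 + √(20 - 66) = 750 + √(-46) = 750 + I*√46 ≈ 750.0 + 6.7823*I)
1/R = 1/(750 + I*√46)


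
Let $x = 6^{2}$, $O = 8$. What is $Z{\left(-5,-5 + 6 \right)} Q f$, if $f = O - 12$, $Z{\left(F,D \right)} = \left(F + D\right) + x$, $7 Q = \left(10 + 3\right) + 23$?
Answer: $- \frac{4608}{7} \approx -658.29$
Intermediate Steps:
$Q = \frac{36}{7}$ ($Q = \frac{\left(10 + 3\right) + 23}{7} = \frac{13 + 23}{7} = \frac{1}{7} \cdot 36 = \frac{36}{7} \approx 5.1429$)
$x = 36$
$Z{\left(F,D \right)} = 36 + D + F$ ($Z{\left(F,D \right)} = \left(F + D\right) + 36 = \left(D + F\right) + 36 = 36 + D + F$)
$f = -4$ ($f = 8 - 12 = -4$)
$Z{\left(-5,-5 + 6 \right)} Q f = \left(36 + \left(-5 + 6\right) - 5\right) \frac{36}{7} \left(-4\right) = \left(36 + 1 - 5\right) \frac{36}{7} \left(-4\right) = 32 \cdot \frac{36}{7} \left(-4\right) = \frac{1152}{7} \left(-4\right) = - \frac{4608}{7}$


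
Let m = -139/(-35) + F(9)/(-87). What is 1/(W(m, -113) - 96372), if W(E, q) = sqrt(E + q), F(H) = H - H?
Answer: -93695/9029574646 - I*sqrt(3710)/54177447876 ≈ -1.0376e-5 - 1.1243e-9*I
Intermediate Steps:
F(H) = 0
m = 139/35 (m = -139/(-35) + 0/(-87) = -139*(-1/35) + 0*(-1/87) = 139/35 + 0 = 139/35 ≈ 3.9714)
1/(W(m, -113) - 96372) = 1/(sqrt(139/35 - 113) - 96372) = 1/(sqrt(-3816/35) - 96372) = 1/(6*I*sqrt(3710)/35 - 96372) = 1/(-96372 + 6*I*sqrt(3710)/35)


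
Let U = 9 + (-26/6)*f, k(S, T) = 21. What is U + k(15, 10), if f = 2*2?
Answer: 38/3 ≈ 12.667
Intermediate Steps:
f = 4
U = -25/3 (U = 9 - 26/6*4 = 9 - 26*1/6*4 = 9 - 13/3*4 = 9 - 52/3 = -25/3 ≈ -8.3333)
U + k(15, 10) = -25/3 + 21 = 38/3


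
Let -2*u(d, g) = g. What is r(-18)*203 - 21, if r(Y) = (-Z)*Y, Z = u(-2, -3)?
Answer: 5460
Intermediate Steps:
u(d, g) = -g/2
Z = 3/2 (Z = -½*(-3) = 3/2 ≈ 1.5000)
r(Y) = -3*Y/2 (r(Y) = (-1*3/2)*Y = -3*Y/2)
r(-18)*203 - 21 = -3/2*(-18)*203 - 21 = 27*203 - 21 = 5481 - 21 = 5460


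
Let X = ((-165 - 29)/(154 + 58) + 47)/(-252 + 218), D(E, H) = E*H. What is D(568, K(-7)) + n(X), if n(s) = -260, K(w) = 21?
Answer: 11668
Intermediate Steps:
X = -4885/3604 (X = (-194/212 + 47)/(-34) = (-194*1/212 + 47)*(-1/34) = (-97/106 + 47)*(-1/34) = (4885/106)*(-1/34) = -4885/3604 ≈ -1.3554)
D(568, K(-7)) + n(X) = 568*21 - 260 = 11928 - 260 = 11668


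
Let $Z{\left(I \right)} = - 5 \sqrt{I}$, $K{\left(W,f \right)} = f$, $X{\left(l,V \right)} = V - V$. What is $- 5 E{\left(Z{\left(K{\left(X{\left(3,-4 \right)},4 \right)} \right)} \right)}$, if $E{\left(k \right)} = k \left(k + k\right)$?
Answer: $-1000$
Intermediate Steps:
$X{\left(l,V \right)} = 0$
$E{\left(k \right)} = 2 k^{2}$ ($E{\left(k \right)} = k 2 k = 2 k^{2}$)
$- 5 E{\left(Z{\left(K{\left(X{\left(3,-4 \right)},4 \right)} \right)} \right)} = - 5 \cdot 2 \left(- 5 \sqrt{4}\right)^{2} = - 5 \cdot 2 \left(\left(-5\right) 2\right)^{2} = - 5 \cdot 2 \left(-10\right)^{2} = - 5 \cdot 2 \cdot 100 = \left(-5\right) 200 = -1000$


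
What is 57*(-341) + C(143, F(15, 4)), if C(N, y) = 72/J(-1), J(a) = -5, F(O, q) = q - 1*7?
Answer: -97257/5 ≈ -19451.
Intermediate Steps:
F(O, q) = -7 + q (F(O, q) = q - 7 = -7 + q)
C(N, y) = -72/5 (C(N, y) = 72/(-5) = 72*(-1/5) = -72/5)
57*(-341) + C(143, F(15, 4)) = 57*(-341) - 72/5 = -19437 - 72/5 = -97257/5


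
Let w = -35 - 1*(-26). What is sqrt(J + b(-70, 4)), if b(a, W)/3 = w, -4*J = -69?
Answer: I*sqrt(39)/2 ≈ 3.1225*I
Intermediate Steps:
J = 69/4 (J = -1/4*(-69) = 69/4 ≈ 17.250)
w = -9 (w = -35 + 26 = -9)
b(a, W) = -27 (b(a, W) = 3*(-9) = -27)
sqrt(J + b(-70, 4)) = sqrt(69/4 - 27) = sqrt(-39/4) = I*sqrt(39)/2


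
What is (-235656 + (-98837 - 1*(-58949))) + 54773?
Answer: -220771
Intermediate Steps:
(-235656 + (-98837 - 1*(-58949))) + 54773 = (-235656 + (-98837 + 58949)) + 54773 = (-235656 - 39888) + 54773 = -275544 + 54773 = -220771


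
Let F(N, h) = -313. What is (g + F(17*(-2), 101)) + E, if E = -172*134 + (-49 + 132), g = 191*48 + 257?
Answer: -13853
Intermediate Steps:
g = 9425 (g = 9168 + 257 = 9425)
E = -22965 (E = -23048 + 83 = -22965)
(g + F(17*(-2), 101)) + E = (9425 - 313) - 22965 = 9112 - 22965 = -13853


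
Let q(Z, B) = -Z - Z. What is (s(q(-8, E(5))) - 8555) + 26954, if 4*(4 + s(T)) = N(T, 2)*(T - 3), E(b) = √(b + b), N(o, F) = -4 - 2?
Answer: 36751/2 ≈ 18376.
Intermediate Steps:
N(o, F) = -6
E(b) = √2*√b (E(b) = √(2*b) = √2*√b)
q(Z, B) = -2*Z
s(T) = ½ - 3*T/2 (s(T) = -4 + (-6*(T - 3))/4 = -4 + (-6*(-3 + T))/4 = -4 + (18 - 6*T)/4 = -4 + (9/2 - 3*T/2) = ½ - 3*T/2)
(s(q(-8, E(5))) - 8555) + 26954 = ((½ - (-3)*(-8)) - 8555) + 26954 = ((½ - 3/2*16) - 8555) + 26954 = ((½ - 24) - 8555) + 26954 = (-47/2 - 8555) + 26954 = -17157/2 + 26954 = 36751/2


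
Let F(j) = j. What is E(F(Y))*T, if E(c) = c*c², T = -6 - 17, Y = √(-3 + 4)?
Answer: -23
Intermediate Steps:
Y = 1 (Y = √1 = 1)
T = -23
E(c) = c³
E(F(Y))*T = 1³*(-23) = 1*(-23) = -23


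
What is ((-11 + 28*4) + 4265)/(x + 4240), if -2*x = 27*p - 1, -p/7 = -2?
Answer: 236/219 ≈ 1.0776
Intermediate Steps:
p = 14 (p = -7*(-2) = 14)
x = -377/2 (x = -(27*14 - 1)/2 = -(378 - 1)/2 = -1/2*377 = -377/2 ≈ -188.50)
((-11 + 28*4) + 4265)/(x + 4240) = ((-11 + 28*4) + 4265)/(-377/2 + 4240) = ((-11 + 112) + 4265)/(8103/2) = (101 + 4265)*(2/8103) = 4366*(2/8103) = 236/219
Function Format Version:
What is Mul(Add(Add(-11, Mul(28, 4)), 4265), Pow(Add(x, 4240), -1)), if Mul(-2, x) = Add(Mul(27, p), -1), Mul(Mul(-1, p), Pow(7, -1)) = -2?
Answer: Rational(236, 219) ≈ 1.0776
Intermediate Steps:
p = 14 (p = Mul(-7, -2) = 14)
x = Rational(-377, 2) (x = Mul(Rational(-1, 2), Add(Mul(27, 14), -1)) = Mul(Rational(-1, 2), Add(378, -1)) = Mul(Rational(-1, 2), 377) = Rational(-377, 2) ≈ -188.50)
Mul(Add(Add(-11, Mul(28, 4)), 4265), Pow(Add(x, 4240), -1)) = Mul(Add(Add(-11, Mul(28, 4)), 4265), Pow(Add(Rational(-377, 2), 4240), -1)) = Mul(Add(Add(-11, 112), 4265), Pow(Rational(8103, 2), -1)) = Mul(Add(101, 4265), Rational(2, 8103)) = Mul(4366, Rational(2, 8103)) = Rational(236, 219)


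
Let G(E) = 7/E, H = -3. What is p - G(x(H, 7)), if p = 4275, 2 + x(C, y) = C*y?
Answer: 98332/23 ≈ 4275.3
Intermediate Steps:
x(C, y) = -2 + C*y
p - G(x(H, 7)) = 4275 - 7/(-2 - 3*7) = 4275 - 7/(-2 - 21) = 4275 - 7/(-23) = 4275 - 7*(-1)/23 = 4275 - 1*(-7/23) = 4275 + 7/23 = 98332/23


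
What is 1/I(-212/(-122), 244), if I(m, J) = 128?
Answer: 1/128 ≈ 0.0078125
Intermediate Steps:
1/I(-212/(-122), 244) = 1/128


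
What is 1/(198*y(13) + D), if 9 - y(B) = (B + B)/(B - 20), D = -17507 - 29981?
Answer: -7/314794 ≈ -2.2237e-5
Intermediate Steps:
D = -47488
y(B) = 9 - 2*B/(-20 + B) (y(B) = 9 - (B + B)/(B - 20) = 9 - 2*B/(-20 + B))
1/(198*y(13) + D) = 1/(198*((-180 + 7*13)/(-20 + 13)) - 47488) = 1/(198*((-180 + 91)/(-7)) - 47488) = 1/(198*(-1/7*(-89)) - 47488) = 1/(198*(89/7) - 47488) = 1/(17622/7 - 47488) = 1/(-314794/7) = -7/314794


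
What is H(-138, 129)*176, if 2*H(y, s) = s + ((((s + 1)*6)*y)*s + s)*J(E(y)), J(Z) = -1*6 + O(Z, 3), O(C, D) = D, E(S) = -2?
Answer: 3665765136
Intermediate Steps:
J(Z) = -3 (J(Z) = -1*6 + 3 = -6 + 3 = -3)
H(y, s) = -s - 3*s*y*(6 + 6*s)/2 (H(y, s) = (s + ((((s + 1)*6)*y)*s + s)*(-3))/2 = (s + ((((1 + s)*6)*y)*s + s)*(-3))/2 = (s + (((6 + 6*s)*y)*s + s)*(-3))/2 = (s + ((y*(6 + 6*s))*s + s)*(-3))/2 = (s + (s*y*(6 + 6*s) + s)*(-3))/2 = (s + (s + s*y*(6 + 6*s))*(-3))/2 = (s + (-3*s - 3*s*y*(6 + 6*s)))/2 = (-2*s - 3*s*y*(6 + 6*s))/2 = -s - 3*s*y*(6 + 6*s)/2)
H(-138, 129)*176 = (129*(-1 - 9*(-138) - 9*129*(-138)))*176 = (129*(-1 + 1242 + 160218))*176 = (129*161459)*176 = 20828211*176 = 3665765136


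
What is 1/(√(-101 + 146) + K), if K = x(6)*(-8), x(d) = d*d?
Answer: -32/9211 - √5/27633 ≈ -0.0035550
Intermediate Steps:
x(d) = d²
K = -288 (K = 6²*(-8) = 36*(-8) = -288)
1/(√(-101 + 146) + K) = 1/(√(-101 + 146) - 288) = 1/(√45 - 288) = 1/(3*√5 - 288) = 1/(-288 + 3*√5)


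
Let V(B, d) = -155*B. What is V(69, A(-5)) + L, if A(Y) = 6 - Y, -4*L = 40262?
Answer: -41521/2 ≈ -20761.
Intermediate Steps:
L = -20131/2 (L = -1/4*40262 = -20131/2 ≈ -10066.)
V(69, A(-5)) + L = -155*69 - 20131/2 = -10695 - 20131/2 = -41521/2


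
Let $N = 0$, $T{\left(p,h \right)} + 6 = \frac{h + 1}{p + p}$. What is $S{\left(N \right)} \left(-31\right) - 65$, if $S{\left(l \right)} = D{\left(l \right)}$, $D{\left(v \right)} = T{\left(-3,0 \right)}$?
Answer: $\frac{757}{6} \approx 126.17$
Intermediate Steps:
$T{\left(p,h \right)} = -6 + \frac{1 + h}{2 p}$ ($T{\left(p,h \right)} = -6 + \frac{h + 1}{p + p} = -6 + \frac{1 + h}{2 p}$)
$D{\left(v \right)} = - \frac{37}{6}$ ($D{\left(v \right)} = \frac{1 + 0 - -36}{2 \left(-3\right)} = \frac{1}{2} \left(- \frac{1}{3}\right) \left(1 + 0 + 36\right) = \frac{1}{2} \left(- \frac{1}{3}\right) 37 = - \frac{37}{6}$)
$S{\left(l \right)} = - \frac{37}{6}$
$S{\left(N \right)} \left(-31\right) - 65 = \left(- \frac{37}{6}\right) \left(-31\right) - 65 = \frac{1147}{6} - 65 = \frac{757}{6}$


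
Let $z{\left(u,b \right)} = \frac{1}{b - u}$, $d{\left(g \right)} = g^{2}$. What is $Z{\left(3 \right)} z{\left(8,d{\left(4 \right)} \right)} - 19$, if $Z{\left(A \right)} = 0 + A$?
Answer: $- \frac{149}{8} \approx -18.625$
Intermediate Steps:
$Z{\left(A \right)} = A$
$Z{\left(3 \right)} z{\left(8,d{\left(4 \right)} \right)} - 19 = \frac{3}{4^{2} - 8} - 19 = \frac{3}{16 - 8} - 19 = \frac{3}{8} - 19 = - \frac{149}{8}$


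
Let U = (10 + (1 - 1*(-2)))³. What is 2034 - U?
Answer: -163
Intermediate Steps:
U = 2197 (U = (10 + (1 + 2))³ = (10 + 3)³ = 13³ = 2197)
2034 - U = 2034 - 1*2197 = 2034 - 2197 = -163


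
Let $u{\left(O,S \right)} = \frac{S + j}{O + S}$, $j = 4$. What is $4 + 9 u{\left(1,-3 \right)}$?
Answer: $- \frac{1}{2} \approx -0.5$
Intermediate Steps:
$u{\left(O,S \right)} = \frac{4 + S}{O + S}$ ($u{\left(O,S \right)} = \frac{S + 4}{O + S} = \frac{4 + S}{O + S}$)
$4 + 9 u{\left(1,-3 \right)} = 4 + 9 \frac{4 - 3}{1 - 3} = 4 + 9 \frac{1}{-2} \cdot 1 = 4 + 9 \left(\left(- \frac{1}{2}\right) 1\right) = 4 + 9 \left(- \frac{1}{2}\right) = 4 - \frac{9}{2} = - \frac{1}{2}$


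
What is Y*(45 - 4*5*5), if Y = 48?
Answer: -2640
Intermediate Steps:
Y*(45 - 4*5*5) = 48*(45 - 4*5*5) = 48*(45 - 20*5) = 48*(45 - 100) = 48*(-55) = -2640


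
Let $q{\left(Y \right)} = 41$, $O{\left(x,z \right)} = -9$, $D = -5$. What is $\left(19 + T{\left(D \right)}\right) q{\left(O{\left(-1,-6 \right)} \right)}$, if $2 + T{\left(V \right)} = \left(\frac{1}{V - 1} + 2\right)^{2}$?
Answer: $\frac{30053}{36} \approx 834.81$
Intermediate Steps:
$T{\left(V \right)} = -2 + \left(2 + \frac{1}{-1 + V}\right)^{2}$ ($T{\left(V \right)} = -2 + \left(\frac{1}{V - 1} + 2\right)^{2} = -2 + \left(\frac{1}{-1 + V} + 2\right)^{2} = -2 + \left(2 + \frac{1}{-1 + V}\right)^{2}$)
$\left(19 + T{\left(D \right)}\right) q{\left(O{\left(-1,-6 \right)} \right)} = \left(19 + \frac{-1 + 2 \left(-5\right)^{2}}{1 + \left(-5\right)^{2} - -10}\right) 41 = \left(19 + \frac{-1 + 2 \cdot 25}{1 + 25 + 10}\right) 41 = \left(19 + \frac{-1 + 50}{36}\right) 41 = \left(19 + \frac{1}{36} \cdot 49\right) 41 = \left(19 + \frac{49}{36}\right) 41 = \frac{733}{36} \cdot 41 = \frac{30053}{36}$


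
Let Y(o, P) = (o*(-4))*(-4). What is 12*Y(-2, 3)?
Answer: -384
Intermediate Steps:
Y(o, P) = 16*o (Y(o, P) = -4*o*(-4) = 16*o)
12*Y(-2, 3) = 12*(16*(-2)) = 12*(-32) = -384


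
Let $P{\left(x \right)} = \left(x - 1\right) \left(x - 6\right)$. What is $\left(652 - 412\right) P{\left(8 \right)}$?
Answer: $3360$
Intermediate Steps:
$P{\left(x \right)} = \left(-1 + x\right) \left(-6 + x\right)$
$\left(652 - 412\right) P{\left(8 \right)} = \left(652 - 412\right) \left(6 + 8^{2} - 56\right) = \left(652 - 412\right) \left(6 + 64 - 56\right) = 240 \cdot 14 = 3360$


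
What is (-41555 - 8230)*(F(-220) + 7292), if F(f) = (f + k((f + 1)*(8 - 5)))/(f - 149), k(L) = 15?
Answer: -1089179635/3 ≈ -3.6306e+8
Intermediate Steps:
F(f) = (15 + f)/(-149 + f) (F(f) = (f + 15)/(f - 149) = (15 + f)/(-149 + f))
(-41555 - 8230)*(F(-220) + 7292) = (-41555 - 8230)*((15 - 220)/(-149 - 220) + 7292) = -49785*(-205/(-369) + 7292) = -49785*(-1/369*(-205) + 7292) = -49785*(5/9 + 7292) = -49785*65633/9 = -1089179635/3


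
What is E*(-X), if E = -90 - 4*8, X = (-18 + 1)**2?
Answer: 35258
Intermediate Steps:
X = 289 (X = (-17)**2 = 289)
E = -122 (E = -90 - 32 = -122)
E*(-X) = -(-122)*289 = -122*(-289) = 35258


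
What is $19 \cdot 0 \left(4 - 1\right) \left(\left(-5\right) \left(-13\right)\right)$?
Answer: $0$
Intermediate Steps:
$19 \cdot 0 \left(4 - 1\right) \left(\left(-5\right) \left(-13\right)\right) = 19 \cdot 0 \cdot 3 \cdot 65 = 19 \cdot 0 \cdot 65 = 0 \cdot 65 = 0$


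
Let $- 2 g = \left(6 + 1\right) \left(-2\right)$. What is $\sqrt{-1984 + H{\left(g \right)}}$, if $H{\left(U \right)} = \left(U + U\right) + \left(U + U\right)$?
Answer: $2 i \sqrt{489} \approx 44.227 i$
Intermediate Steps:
$g = 7$ ($g = - \frac{\left(6 + 1\right) \left(-2\right)}{2} = - \frac{7 \left(-2\right)}{2} = \left(- \frac{1}{2}\right) \left(-14\right) = 7$)
$H{\left(U \right)} = 4 U$ ($H{\left(U \right)} = 2 U + 2 U = 4 U$)
$\sqrt{-1984 + H{\left(g \right)}} = \sqrt{-1984 + 4 \cdot 7} = \sqrt{-1984 + 28} = \sqrt{-1956} = 2 i \sqrt{489}$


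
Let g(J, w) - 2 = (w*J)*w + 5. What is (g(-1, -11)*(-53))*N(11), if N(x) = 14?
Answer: 84588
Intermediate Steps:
g(J, w) = 7 + J*w² (g(J, w) = 2 + ((w*J)*w + 5) = 2 + ((J*w)*w + 5) = 2 + (J*w² + 5) = 2 + (5 + J*w²) = 7 + J*w²)
(g(-1, -11)*(-53))*N(11) = ((7 - 1*(-11)²)*(-53))*14 = ((7 - 1*121)*(-53))*14 = ((7 - 121)*(-53))*14 = -114*(-53)*14 = 6042*14 = 84588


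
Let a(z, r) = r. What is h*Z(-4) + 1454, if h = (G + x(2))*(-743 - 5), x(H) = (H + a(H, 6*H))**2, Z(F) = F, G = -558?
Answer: -1081650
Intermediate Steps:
x(H) = 49*H**2 (x(H) = (H + 6*H)**2 = (7*H)**2 = 49*H**2)
h = 270776 (h = (-558 + 49*2**2)*(-743 - 5) = (-558 + 49*4)*(-748) = (-558 + 196)*(-748) = -362*(-748) = 270776)
h*Z(-4) + 1454 = 270776*(-4) + 1454 = -1083104 + 1454 = -1081650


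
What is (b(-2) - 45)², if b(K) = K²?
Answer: 1681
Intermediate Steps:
(b(-2) - 45)² = ((-2)² - 45)² = (4 - 45)² = (-41)² = 1681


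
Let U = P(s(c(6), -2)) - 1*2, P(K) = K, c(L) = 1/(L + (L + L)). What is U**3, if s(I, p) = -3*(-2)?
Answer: 64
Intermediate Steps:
c(L) = 1/(3*L) (c(L) = 1/(L + 2*L) = 1/(3*L))
s(I, p) = 6
U = 4 (U = 6 - 1*2 = 6 - 2 = 4)
U**3 = 4**3 = 64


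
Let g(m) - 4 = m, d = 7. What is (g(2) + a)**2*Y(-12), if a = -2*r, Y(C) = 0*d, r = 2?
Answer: 0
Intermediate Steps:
g(m) = 4 + m
Y(C) = 0 (Y(C) = 0*7 = 0)
a = -4 (a = -2*2 = -4)
(g(2) + a)**2*Y(-12) = ((4 + 2) - 4)**2*0 = (6 - 4)**2*0 = 2**2*0 = 4*0 = 0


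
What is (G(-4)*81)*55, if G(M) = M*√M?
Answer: -35640*I ≈ -35640.0*I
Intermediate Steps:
G(M) = M^(3/2)
(G(-4)*81)*55 = ((-4)^(3/2)*81)*55 = (-8*I*81)*55 = -648*I*55 = -35640*I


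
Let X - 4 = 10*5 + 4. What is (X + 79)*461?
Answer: 63157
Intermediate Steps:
X = 58 (X = 4 + (10*5 + 4) = 4 + (50 + 4) = 4 + 54 = 58)
(X + 79)*461 = (58 + 79)*461 = 137*461 = 63157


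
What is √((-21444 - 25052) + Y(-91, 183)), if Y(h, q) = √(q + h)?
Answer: √(-46496 + 2*√23) ≈ 215.61*I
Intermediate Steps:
Y(h, q) = √(h + q)
√((-21444 - 25052) + Y(-91, 183)) = √((-21444 - 25052) + √(-91 + 183)) = √(-46496 + √92) = √(-46496 + 2*√23)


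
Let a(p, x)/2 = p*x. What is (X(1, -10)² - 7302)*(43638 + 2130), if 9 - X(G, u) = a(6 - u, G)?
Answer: -309986664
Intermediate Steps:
a(p, x) = 2*p*x (a(p, x) = 2*(p*x) = 2*p*x)
X(G, u) = 9 - 2*G*(6 - u) (X(G, u) = 9 - 2*(6 - u)*G = 9 - 2*G*(6 - u))
(X(1, -10)² - 7302)*(43638 + 2130) = ((9 + 2*1*(-6 - 10))² - 7302)*(43638 + 2130) = ((9 + 2*1*(-16))² - 7302)*45768 = ((9 - 32)² - 7302)*45768 = ((-23)² - 7302)*45768 = (529 - 7302)*45768 = -6773*45768 = -309986664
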